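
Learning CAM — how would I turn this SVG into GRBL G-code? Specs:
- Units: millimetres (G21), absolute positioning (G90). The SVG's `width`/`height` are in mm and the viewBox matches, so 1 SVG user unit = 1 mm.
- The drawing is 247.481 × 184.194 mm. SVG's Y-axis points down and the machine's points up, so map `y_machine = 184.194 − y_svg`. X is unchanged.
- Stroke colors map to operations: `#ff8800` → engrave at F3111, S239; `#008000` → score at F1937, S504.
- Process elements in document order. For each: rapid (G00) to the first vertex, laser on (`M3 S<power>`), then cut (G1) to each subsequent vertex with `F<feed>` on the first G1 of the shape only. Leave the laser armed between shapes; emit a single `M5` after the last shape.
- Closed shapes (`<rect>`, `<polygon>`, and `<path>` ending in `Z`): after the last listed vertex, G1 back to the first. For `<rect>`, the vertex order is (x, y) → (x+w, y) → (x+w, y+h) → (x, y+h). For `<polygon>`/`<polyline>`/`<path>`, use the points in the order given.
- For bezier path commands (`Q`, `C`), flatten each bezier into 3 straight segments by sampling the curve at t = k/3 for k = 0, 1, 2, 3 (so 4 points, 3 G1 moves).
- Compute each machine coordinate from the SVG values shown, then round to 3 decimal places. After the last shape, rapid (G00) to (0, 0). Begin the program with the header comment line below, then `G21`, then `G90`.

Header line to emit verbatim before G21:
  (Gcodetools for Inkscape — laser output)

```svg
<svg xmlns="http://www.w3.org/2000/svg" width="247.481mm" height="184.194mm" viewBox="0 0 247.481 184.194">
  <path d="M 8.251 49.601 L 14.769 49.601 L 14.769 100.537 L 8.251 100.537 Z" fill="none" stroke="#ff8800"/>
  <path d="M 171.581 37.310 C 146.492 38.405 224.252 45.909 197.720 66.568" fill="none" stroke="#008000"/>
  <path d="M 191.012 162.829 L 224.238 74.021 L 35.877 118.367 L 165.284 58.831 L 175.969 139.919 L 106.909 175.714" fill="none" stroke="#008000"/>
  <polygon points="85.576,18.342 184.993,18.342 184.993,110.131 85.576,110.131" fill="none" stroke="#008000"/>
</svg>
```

viewBox `0 0 247.481 184.194` with mm width/height → 1 unit = 1 mm. Flip: y_m = 184.194 − y_svg.

**Shape 1** — `<path>` rectangle, stroke `#ff8800` → engrave (S239, F3111). Machine vertices: (8.251,134.593) → (14.769,134.593) → (14.769,83.657) → (8.251,83.657) → (8.251,134.593). Closed: final G1 returns to the first vertex.

**Shape 2** — `<path>` cubic bezier, stroke `#008000` → score (S504, F1937). Control points (SVG): P0=(171.581,37.310), P1=(146.492,38.405), P2=(224.252,45.909), P3=(197.720,66.568); sampled at t=k/3. Machine vertices: (171.581,146.884) → (173.103,143.403) → (197.160,134.150) → (197.720,117.626). Open path.

**Shape 3** — `<path>` open polyline, stroke `#008000` → score (S504, F1937). Machine vertices: (191.012,21.365) → (224.238,110.173) → (35.877,65.827) → (165.284,125.363) → (175.969,44.275) → (106.909,8.480). Open path.

**Shape 4** — `<polygon>` rectangle, stroke `#008000` → score (S504, F1937). Machine vertices: (85.576,165.852) → (184.993,165.852) → (184.993,74.063) → (85.576,74.063) → (85.576,165.852). Closed: final G1 returns to the first vertex.

(Gcodetools for Inkscape — laser output)
G21
G90
G00 X8.251 Y134.593
M3 S239
G1 X14.769 Y134.593 F3111
G1 X14.769 Y83.657
G1 X8.251 Y83.657
G1 X8.251 Y134.593
G00 X171.581 Y146.884
M3 S504
G1 X173.103 Y143.403 F1937
G1 X197.160 Y134.150
G1 X197.720 Y117.626
G00 X191.012 Y21.365
M3 S504
G1 X224.238 Y110.173 F1937
G1 X35.877 Y65.827
G1 X165.284 Y125.363
G1 X175.969 Y44.275
G1 X106.909 Y8.480
G00 X85.576 Y165.852
M3 S504
G1 X184.993 Y165.852 F1937
G1 X184.993 Y74.063
G1 X85.576 Y74.063
G1 X85.576 Y165.852
M5
G00 X0.000 Y0.000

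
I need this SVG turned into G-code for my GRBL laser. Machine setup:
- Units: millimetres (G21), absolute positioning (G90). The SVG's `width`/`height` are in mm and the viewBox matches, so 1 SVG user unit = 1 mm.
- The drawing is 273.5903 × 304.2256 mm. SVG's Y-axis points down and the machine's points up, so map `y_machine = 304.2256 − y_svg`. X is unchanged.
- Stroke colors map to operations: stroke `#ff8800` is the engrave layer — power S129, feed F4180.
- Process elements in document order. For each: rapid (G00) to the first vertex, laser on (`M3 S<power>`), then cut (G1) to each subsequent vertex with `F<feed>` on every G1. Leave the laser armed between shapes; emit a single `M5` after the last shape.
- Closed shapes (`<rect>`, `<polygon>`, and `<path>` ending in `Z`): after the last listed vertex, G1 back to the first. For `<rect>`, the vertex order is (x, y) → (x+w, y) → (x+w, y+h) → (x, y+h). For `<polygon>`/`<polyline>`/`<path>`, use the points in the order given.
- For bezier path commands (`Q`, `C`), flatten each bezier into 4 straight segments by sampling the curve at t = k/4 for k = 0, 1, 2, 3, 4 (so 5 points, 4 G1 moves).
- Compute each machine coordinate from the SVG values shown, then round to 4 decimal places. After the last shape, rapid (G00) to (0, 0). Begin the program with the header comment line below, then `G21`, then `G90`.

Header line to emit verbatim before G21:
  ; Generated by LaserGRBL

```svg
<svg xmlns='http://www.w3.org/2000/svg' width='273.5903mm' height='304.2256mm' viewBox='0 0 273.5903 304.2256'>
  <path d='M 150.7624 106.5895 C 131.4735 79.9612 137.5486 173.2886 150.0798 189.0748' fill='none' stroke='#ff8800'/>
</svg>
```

; Generated by LaserGRBL
G21
G90
G00 X150.7624 Y197.6361
M3 S129
G1 X140.7560 Y198.2015 F4180
G1 X138.4886 Y172.2989 F4180
G1 X142.1874 Y138.4435 F4180
G1 X150.0798 Y115.1508 F4180
M5
G00 X0.0000 Y0.0000

1 u = 1 mm; y_m = 304.2256 − y.

[1] `<path>` cubic bezier, #ff8800→engrave S129 F4180: (150.7624,197.6361) → (140.7560,198.2015) → (138.4886,172.2989) → (142.1874,138.4435) → (150.0798,115.1508)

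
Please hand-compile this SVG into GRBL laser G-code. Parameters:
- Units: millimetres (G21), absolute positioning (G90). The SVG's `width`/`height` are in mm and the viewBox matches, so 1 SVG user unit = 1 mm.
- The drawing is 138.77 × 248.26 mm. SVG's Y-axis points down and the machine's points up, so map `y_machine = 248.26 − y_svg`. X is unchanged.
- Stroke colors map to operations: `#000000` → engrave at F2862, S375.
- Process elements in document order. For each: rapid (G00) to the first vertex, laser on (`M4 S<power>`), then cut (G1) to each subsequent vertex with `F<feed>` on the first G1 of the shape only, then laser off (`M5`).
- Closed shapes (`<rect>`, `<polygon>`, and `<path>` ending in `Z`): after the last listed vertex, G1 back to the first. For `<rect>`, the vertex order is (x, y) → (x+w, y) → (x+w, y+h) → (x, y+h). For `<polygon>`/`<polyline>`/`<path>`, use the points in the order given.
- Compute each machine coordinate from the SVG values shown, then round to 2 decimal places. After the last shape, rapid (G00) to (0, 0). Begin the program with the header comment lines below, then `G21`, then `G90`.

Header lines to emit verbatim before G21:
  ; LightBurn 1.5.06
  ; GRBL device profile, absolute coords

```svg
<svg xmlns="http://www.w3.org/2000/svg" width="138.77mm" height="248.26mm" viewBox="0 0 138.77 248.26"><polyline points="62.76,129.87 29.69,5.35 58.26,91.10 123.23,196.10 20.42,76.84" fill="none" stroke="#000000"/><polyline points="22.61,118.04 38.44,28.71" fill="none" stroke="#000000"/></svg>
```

viewBox `0 0 138.77 248.26` with mm width/height → 1 unit = 1 mm. Flip: y_m = 248.26 − y_svg.

**Shape 1** — `<polyline>` open polyline, stroke `#000000` → engrave (S375, F2862). Machine vertices: (62.76,118.39) → (29.69,242.91) → (58.26,157.16) → (123.23,52.16) → (20.42,171.42). Open path.

**Shape 2** — `<polyline>` line segment, stroke `#000000` → engrave (S375, F2862). Machine vertices: (22.61,130.22) → (38.44,219.55). Open path.

; LightBurn 1.5.06
; GRBL device profile, absolute coords
G21
G90
G00 X62.76 Y118.39
M4 S375
G1 X29.69 Y242.91 F2862
G1 X58.26 Y157.16
G1 X123.23 Y52.16
G1 X20.42 Y171.42
M5
G00 X22.61 Y130.22
M4 S375
G1 X38.44 Y219.55 F2862
M5
G00 X0.00 Y0.00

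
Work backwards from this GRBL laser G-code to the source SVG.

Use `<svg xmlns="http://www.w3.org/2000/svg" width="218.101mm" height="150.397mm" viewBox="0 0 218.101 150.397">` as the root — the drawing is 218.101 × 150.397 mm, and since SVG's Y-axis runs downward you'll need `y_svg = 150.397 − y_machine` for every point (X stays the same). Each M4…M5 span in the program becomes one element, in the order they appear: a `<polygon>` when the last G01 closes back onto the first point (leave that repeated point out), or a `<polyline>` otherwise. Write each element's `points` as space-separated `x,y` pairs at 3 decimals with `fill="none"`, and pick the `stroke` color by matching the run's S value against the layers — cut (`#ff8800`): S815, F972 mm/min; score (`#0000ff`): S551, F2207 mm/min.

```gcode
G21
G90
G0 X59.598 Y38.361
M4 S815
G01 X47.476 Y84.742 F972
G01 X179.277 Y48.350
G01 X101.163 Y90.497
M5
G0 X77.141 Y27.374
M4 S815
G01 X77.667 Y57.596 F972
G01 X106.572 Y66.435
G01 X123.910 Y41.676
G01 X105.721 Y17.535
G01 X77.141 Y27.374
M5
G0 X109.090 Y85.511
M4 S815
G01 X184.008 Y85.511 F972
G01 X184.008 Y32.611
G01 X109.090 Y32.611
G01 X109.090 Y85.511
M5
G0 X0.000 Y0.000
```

<svg xmlns="http://www.w3.org/2000/svg" width="218.101mm" height="150.397mm" viewBox="0 0 218.101 150.397">
  <polyline points="59.598,112.036 47.476,65.655 179.277,102.047 101.163,59.900" fill="none" stroke="#ff8800"/>
  <polygon points="77.141,123.023 77.667,92.801 106.572,83.962 123.910,108.721 105.721,132.862" fill="none" stroke="#ff8800"/>
  <polygon points="109.090,64.886 184.008,64.886 184.008,117.786 109.090,117.786" fill="none" stroke="#ff8800"/>
</svg>

y_svg = 150.397 − y_m. Every run uses S815, so all elements get stroke `#ff8800` (cut).

[1] open run; points: 59.598,112.036 47.476,65.655 179.277,102.047 101.163,59.900

[2] closed run; points: 77.141,123.023 77.667,92.801 106.572,83.962 123.910,108.721 105.721,132.862

[3] closed run; points: 109.090,64.886 184.008,64.886 184.008,117.786 109.090,117.786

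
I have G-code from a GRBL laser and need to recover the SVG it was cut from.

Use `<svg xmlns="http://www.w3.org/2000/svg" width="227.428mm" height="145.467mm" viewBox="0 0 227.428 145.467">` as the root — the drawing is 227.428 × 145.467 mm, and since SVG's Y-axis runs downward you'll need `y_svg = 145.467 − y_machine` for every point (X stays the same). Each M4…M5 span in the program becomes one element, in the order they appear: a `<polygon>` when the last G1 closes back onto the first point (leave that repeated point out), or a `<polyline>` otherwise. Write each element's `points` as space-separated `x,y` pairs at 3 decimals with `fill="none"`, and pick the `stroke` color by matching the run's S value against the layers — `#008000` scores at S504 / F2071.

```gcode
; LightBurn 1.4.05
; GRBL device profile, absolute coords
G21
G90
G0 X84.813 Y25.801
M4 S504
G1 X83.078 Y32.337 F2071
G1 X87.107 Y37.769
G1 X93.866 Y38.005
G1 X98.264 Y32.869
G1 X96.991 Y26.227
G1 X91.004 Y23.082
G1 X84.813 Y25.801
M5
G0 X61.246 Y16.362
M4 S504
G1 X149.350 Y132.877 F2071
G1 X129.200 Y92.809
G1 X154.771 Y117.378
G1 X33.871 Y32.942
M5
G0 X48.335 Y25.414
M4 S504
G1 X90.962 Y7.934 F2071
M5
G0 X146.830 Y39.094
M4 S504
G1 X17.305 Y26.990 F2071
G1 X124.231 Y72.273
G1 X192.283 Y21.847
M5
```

y_svg = 145.467 − y_m. Every run uses S504, so all elements get stroke `#008000` (score).

[1] closed run; points: 84.813,119.666 83.078,113.130 87.107,107.698 93.866,107.462 98.264,112.598 96.991,119.240 91.004,122.385

[2] open run; points: 61.246,129.105 149.350,12.590 129.200,52.658 154.771,28.089 33.871,112.525

[3] open run; points: 48.335,120.053 90.962,137.533

[4] open run; points: 146.830,106.373 17.305,118.477 124.231,73.194 192.283,123.620

<svg xmlns="http://www.w3.org/2000/svg" width="227.428mm" height="145.467mm" viewBox="0 0 227.428 145.467">
  <polygon points="84.813,119.666 83.078,113.130 87.107,107.698 93.866,107.462 98.264,112.598 96.991,119.240 91.004,122.385" fill="none" stroke="#008000"/>
  <polyline points="61.246,129.105 149.350,12.590 129.200,52.658 154.771,28.089 33.871,112.525" fill="none" stroke="#008000"/>
  <polyline points="48.335,120.053 90.962,137.533" fill="none" stroke="#008000"/>
  <polyline points="146.830,106.373 17.305,118.477 124.231,73.194 192.283,123.620" fill="none" stroke="#008000"/>
</svg>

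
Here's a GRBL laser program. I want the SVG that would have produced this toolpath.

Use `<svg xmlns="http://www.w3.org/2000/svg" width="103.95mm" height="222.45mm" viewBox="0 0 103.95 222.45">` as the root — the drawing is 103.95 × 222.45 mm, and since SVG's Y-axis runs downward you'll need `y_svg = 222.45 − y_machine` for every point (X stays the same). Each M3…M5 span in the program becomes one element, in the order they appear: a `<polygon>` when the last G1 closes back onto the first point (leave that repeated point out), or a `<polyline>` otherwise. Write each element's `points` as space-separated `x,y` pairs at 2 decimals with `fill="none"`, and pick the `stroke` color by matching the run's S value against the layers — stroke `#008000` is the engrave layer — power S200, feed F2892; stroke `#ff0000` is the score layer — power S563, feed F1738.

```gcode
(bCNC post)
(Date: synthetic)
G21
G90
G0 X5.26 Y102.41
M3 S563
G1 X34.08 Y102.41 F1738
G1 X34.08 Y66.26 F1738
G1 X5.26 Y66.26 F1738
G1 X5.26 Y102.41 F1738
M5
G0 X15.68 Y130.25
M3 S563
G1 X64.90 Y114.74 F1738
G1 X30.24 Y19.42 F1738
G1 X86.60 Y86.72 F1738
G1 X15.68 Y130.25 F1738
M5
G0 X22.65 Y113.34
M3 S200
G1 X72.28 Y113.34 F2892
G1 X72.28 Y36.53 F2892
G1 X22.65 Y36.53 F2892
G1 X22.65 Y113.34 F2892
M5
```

Machine Y-up, SVG Y-down with viewBox height 222.45, so y_svg = 222.45 − y_machine; X carries over.

Run 1: power S563 maps to stroke `#ff0000` (score). The run returns to its start, so emit a `<polygon>` with points (Y-flipped): 5.26,120.04 34.08,120.04 34.08,156.19 5.26,156.19.

Run 2: the run's S563 means `#ff0000` (score). The run returns to its start, so emit a `<polygon>` with points (Y-flipped): 15.68,92.20 64.90,107.71 30.24,203.03 86.60,135.73.

Run 3: power S200 maps to stroke `#008000` (engrave). The run returns to its start, so emit a `<polygon>` with points (Y-flipped): 22.65,109.11 72.28,109.11 72.28,185.92 22.65,185.92.

<svg xmlns="http://www.w3.org/2000/svg" width="103.95mm" height="222.45mm" viewBox="0 0 103.95 222.45">
  <polygon points="5.26,120.04 34.08,120.04 34.08,156.19 5.26,156.19" fill="none" stroke="#ff0000"/>
  <polygon points="15.68,92.20 64.90,107.71 30.24,203.03 86.60,135.73" fill="none" stroke="#ff0000"/>
  <polygon points="22.65,109.11 72.28,109.11 72.28,185.92 22.65,185.92" fill="none" stroke="#008000"/>
</svg>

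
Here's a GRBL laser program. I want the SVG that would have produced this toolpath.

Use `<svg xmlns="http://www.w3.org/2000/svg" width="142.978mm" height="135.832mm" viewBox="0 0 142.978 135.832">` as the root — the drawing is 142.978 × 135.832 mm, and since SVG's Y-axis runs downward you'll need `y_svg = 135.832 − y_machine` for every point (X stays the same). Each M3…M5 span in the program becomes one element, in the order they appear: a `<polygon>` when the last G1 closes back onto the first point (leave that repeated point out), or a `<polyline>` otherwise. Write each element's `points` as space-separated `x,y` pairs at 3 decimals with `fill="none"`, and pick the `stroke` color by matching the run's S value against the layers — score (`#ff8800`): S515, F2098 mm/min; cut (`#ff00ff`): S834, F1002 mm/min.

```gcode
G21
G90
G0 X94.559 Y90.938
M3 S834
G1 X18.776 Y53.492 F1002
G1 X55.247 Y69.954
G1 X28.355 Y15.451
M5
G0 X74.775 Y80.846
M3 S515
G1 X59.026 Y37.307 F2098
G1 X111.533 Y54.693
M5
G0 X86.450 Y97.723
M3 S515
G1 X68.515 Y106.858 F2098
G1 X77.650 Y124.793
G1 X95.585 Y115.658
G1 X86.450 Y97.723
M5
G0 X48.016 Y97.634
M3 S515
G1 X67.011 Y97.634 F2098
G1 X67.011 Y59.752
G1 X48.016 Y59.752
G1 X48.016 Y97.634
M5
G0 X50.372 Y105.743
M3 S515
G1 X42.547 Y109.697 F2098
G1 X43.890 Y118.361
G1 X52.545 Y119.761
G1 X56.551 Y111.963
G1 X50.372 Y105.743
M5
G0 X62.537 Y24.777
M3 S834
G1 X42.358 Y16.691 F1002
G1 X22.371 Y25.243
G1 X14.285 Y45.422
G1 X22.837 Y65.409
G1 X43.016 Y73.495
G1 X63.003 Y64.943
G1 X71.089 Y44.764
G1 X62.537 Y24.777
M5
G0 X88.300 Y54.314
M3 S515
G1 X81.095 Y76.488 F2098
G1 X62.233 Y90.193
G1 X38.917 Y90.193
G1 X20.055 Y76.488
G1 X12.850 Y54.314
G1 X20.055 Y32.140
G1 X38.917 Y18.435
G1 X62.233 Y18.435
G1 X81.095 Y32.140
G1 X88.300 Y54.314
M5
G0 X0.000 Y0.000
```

<svg xmlns="http://www.w3.org/2000/svg" width="142.978mm" height="135.832mm" viewBox="0 0 142.978 135.832">
  <polyline points="94.559,44.894 18.776,82.340 55.247,65.878 28.355,120.381" fill="none" stroke="#ff00ff"/>
  <polyline points="74.775,54.986 59.026,98.525 111.533,81.139" fill="none" stroke="#ff8800"/>
  <polygon points="86.450,38.109 68.515,28.974 77.650,11.039 95.585,20.174" fill="none" stroke="#ff8800"/>
  <polygon points="48.016,38.198 67.011,38.198 67.011,76.080 48.016,76.080" fill="none" stroke="#ff8800"/>
  <polygon points="50.372,30.089 42.547,26.135 43.890,17.471 52.545,16.071 56.551,23.869" fill="none" stroke="#ff8800"/>
  <polygon points="62.537,111.055 42.358,119.141 22.371,110.589 14.285,90.410 22.837,70.423 43.016,62.337 63.003,70.889 71.089,91.068" fill="none" stroke="#ff00ff"/>
  <polygon points="88.300,81.518 81.095,59.344 62.233,45.639 38.917,45.639 20.055,59.344 12.850,81.518 20.055,103.692 38.917,117.397 62.233,117.397 81.095,103.692" fill="none" stroke="#ff8800"/>
</svg>

Machine Y-up, SVG Y-down with viewBox height 135.832, so y_svg = 135.832 − y_machine; X carries over.

Run 1: the run's S834 means `#ff00ff` (cut). The run is open, so emit a `<polyline>` with points (Y-flipped): 94.559,44.894 18.776,82.340 55.247,65.878 28.355,120.381.

Run 2: the run's S515 means `#ff8800` (score). The run is open, so emit a `<polyline>` with points (Y-flipped): 74.775,54.986 59.026,98.525 111.533,81.139.

Run 3: S515 ⇒ score layer `#ff8800`. The run returns to its start, so emit a `<polygon>` with points (Y-flipped): 86.450,38.109 68.515,28.974 77.650,11.039 95.585,20.174.

Run 4: power S515 maps to stroke `#ff8800` (score). The run returns to its start, so emit a `<polygon>` with points (Y-flipped): 48.016,38.198 67.011,38.198 67.011,76.080 48.016,76.080.

Run 5: the run's S515 means `#ff8800` (score). The run returns to its start, so emit a `<polygon>` with points (Y-flipped): 50.372,30.089 42.547,26.135 43.890,17.471 52.545,16.071 56.551,23.869.

Run 6: the run's S834 means `#ff00ff` (cut). The run returns to its start, so emit a `<polygon>` with points (Y-flipped): 62.537,111.055 42.358,119.141 22.371,110.589 14.285,90.410 22.837,70.423 43.016,62.337 63.003,70.889 71.089,91.068.

Run 7: the run's S515 means `#ff8800` (score). The run returns to its start, so emit a `<polygon>` with points (Y-flipped): 88.300,81.518 81.095,59.344 62.233,45.639 38.917,45.639 20.055,59.344 12.850,81.518 20.055,103.692 38.917,117.397 62.233,117.397 81.095,103.692.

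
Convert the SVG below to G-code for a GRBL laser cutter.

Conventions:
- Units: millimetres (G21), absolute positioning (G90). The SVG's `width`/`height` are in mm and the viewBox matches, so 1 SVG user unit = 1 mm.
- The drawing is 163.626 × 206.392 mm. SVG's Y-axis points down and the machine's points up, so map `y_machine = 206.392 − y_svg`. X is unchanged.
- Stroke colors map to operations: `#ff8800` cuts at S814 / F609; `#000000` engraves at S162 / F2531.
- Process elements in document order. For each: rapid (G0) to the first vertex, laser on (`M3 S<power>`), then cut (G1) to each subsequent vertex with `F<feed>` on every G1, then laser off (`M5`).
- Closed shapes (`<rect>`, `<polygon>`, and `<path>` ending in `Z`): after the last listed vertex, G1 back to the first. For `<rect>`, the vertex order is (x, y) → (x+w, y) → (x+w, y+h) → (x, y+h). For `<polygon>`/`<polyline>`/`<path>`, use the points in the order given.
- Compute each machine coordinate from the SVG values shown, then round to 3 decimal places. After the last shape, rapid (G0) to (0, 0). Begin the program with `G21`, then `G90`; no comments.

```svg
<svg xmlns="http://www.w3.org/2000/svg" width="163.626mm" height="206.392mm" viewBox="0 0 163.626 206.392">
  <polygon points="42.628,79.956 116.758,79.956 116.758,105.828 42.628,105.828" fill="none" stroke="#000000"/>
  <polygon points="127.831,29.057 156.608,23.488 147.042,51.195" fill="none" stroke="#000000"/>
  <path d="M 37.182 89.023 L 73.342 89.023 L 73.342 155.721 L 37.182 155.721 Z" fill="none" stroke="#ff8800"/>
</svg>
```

1 u = 1 mm; y_m = 206.392 − y.

[1] `<polygon>` rectangle, #000000→engrave S162 F2531: (42.628,126.436) → (116.758,126.436) → (116.758,100.564) → (42.628,100.564) → (42.628,126.436) (closed)

[2] `<polygon>` regular polygon, #000000→engrave S162 F2531: (127.831,177.335) → (156.608,182.904) → (147.042,155.197) → (127.831,177.335) (closed)

[3] `<path>` rectangle, #ff8800→cut S814 F609: (37.182,117.369) → (73.342,117.369) → (73.342,50.671) → (37.182,50.671) → (37.182,117.369) (closed)

G21
G90
G0 X42.628 Y126.436
M3 S162
G1 X116.758 Y126.436 F2531
G1 X116.758 Y100.564 F2531
G1 X42.628 Y100.564 F2531
G1 X42.628 Y126.436 F2531
M5
G0 X127.831 Y177.335
M3 S162
G1 X156.608 Y182.904 F2531
G1 X147.042 Y155.197 F2531
G1 X127.831 Y177.335 F2531
M5
G0 X37.182 Y117.369
M3 S814
G1 X73.342 Y117.369 F609
G1 X73.342 Y50.671 F609
G1 X37.182 Y50.671 F609
G1 X37.182 Y117.369 F609
M5
G0 X0.000 Y0.000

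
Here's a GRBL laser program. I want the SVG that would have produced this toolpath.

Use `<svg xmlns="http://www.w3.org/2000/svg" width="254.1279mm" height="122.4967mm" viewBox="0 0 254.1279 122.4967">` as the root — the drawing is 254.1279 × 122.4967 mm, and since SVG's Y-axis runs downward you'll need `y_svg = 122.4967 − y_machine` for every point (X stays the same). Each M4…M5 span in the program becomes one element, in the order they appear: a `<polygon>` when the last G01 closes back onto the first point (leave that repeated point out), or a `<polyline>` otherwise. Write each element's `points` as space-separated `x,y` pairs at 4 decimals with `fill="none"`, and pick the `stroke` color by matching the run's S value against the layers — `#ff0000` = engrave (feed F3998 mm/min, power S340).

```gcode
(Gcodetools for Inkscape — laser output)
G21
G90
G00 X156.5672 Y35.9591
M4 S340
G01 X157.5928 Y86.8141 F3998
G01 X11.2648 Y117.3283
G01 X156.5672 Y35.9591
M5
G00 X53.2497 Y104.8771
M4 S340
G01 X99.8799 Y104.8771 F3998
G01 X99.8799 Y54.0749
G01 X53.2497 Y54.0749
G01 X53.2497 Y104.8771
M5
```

y_svg = 122.4967 − y_m. Every run uses S340, so all elements get stroke `#ff0000` (engrave).

[1] closed run; points: 156.5672,86.5376 157.5928,35.6826 11.2648,5.1684

[2] closed run; points: 53.2497,17.6196 99.8799,17.6196 99.8799,68.4218 53.2497,68.4218

<svg xmlns="http://www.w3.org/2000/svg" width="254.1279mm" height="122.4967mm" viewBox="0 0 254.1279 122.4967">
  <polygon points="156.5672,86.5376 157.5928,35.6826 11.2648,5.1684" fill="none" stroke="#ff0000"/>
  <polygon points="53.2497,17.6196 99.8799,17.6196 99.8799,68.4218 53.2497,68.4218" fill="none" stroke="#ff0000"/>
</svg>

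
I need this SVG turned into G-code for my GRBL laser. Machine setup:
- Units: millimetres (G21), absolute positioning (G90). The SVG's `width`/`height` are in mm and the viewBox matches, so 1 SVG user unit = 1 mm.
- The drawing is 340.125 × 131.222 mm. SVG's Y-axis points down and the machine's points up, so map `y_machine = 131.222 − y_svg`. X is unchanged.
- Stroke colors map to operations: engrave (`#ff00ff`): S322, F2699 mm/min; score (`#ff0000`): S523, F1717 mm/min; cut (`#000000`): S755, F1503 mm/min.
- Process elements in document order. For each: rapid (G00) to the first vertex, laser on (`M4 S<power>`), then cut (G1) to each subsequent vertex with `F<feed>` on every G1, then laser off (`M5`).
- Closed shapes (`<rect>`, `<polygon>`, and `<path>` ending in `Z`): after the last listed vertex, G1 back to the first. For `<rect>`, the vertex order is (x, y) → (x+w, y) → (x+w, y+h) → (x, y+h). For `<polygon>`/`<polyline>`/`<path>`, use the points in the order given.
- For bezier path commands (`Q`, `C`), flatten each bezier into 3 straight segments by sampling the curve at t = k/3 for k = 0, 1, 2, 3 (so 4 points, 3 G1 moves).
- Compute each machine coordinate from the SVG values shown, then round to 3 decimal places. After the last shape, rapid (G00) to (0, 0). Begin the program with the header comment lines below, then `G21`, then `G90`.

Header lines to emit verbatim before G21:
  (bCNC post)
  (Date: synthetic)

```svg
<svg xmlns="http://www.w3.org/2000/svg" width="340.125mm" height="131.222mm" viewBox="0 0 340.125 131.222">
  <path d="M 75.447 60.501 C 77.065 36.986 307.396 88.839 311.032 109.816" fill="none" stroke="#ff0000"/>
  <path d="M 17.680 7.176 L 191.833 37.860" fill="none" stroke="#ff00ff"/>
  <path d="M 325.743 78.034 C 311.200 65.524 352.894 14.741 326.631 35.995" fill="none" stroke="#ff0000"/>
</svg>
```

(bCNC post)
(Date: synthetic)
G21
G90
G00 X75.447 Y70.721
M4 S523
G1 X136.436 Y73.048 F1717
G1 X248.698 Y48.740 F1717
G1 X311.032 Y21.406 F1717
M5
G00 X17.680 Y124.046
M4 S322
G1 X191.833 Y93.362 F2699
M5
G00 X325.743 Y53.188
M4 S523
G1 X325.346 Y74.370 F1717
G1 X334.841 Y96.554 F1717
G1 X326.631 Y95.227 F1717
M5
G00 X0.000 Y0.000

Since the viewBox matches the mm dimensions, user units are millimetres directly. The only transform is the Y-flip y_m = 131.222 − y_svg.

Shape 1 is a cubic bezier drawn with `<path>`. Its stroke #ff0000 means score at S523, F1717. After flipping Y the toolpath is (75.447,70.721) → (136.436,73.048) → (248.698,48.740) → (311.032,21.406).

Shape 2 is a line segment drawn with `<path>`. Its stroke #ff00ff means engrave at S322, F2699. After flipping Y the toolpath is (17.680,124.046) → (191.833,93.362).

Shape 3 is a cubic bezier drawn with `<path>`. Its stroke #ff0000 means score at S523, F1717. After flipping Y the toolpath is (325.743,53.188) → (325.346,74.370) → (334.841,96.554) → (326.631,95.227).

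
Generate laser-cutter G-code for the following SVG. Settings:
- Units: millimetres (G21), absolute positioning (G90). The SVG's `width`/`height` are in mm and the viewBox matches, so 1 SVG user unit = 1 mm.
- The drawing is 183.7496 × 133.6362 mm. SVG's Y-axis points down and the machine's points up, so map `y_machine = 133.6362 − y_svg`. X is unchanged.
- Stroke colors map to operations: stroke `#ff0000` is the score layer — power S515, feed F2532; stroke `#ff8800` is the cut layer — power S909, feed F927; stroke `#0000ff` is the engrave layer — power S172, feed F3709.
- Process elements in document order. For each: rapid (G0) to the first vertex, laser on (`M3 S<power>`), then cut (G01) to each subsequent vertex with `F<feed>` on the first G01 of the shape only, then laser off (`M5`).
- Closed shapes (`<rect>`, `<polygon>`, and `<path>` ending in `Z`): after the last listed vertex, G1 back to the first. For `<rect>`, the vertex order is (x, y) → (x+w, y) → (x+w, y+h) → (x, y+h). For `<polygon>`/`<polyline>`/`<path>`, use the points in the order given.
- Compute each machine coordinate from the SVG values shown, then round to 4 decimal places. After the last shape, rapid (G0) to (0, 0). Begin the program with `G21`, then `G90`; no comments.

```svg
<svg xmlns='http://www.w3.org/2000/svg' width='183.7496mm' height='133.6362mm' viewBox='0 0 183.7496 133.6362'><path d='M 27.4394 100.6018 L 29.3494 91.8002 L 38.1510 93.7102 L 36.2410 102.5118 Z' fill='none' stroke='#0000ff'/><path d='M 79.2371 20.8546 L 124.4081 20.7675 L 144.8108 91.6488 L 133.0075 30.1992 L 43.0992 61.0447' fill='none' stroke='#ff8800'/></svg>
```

Since the viewBox matches the mm dimensions, user units are millimetres directly. The only transform is the Y-flip y_m = 133.6362 − y_svg.

Shape 1 is a regular polygon drawn with `<path>`. Its stroke #0000ff means engrave at S172, F3709. After flipping Y the toolpath is (27.4394,33.0344) → (29.3494,41.8360) → (38.1510,39.9260) → (36.2410,31.1244) → (27.4394,33.0344), returning to the start.

Shape 2 is a open polyline drawn with `<path>`. Its stroke #ff8800 means cut at S909, F927. After flipping Y the toolpath is (79.2371,112.7816) → (124.4081,112.8687) → (144.8108,41.9874) → (133.0075,103.4370) → (43.0992,72.5915).

G21
G90
G0 X27.4394 Y33.0344
M3 S172
G01 X29.3494 Y41.8360 F3709
G01 X38.1510 Y39.9260
G01 X36.2410 Y31.1244
G01 X27.4394 Y33.0344
M5
G0 X79.2371 Y112.7816
M3 S909
G01 X124.4081 Y112.8687 F927
G01 X144.8108 Y41.9874
G01 X133.0075 Y103.4370
G01 X43.0992 Y72.5915
M5
G0 X0.0000 Y0.0000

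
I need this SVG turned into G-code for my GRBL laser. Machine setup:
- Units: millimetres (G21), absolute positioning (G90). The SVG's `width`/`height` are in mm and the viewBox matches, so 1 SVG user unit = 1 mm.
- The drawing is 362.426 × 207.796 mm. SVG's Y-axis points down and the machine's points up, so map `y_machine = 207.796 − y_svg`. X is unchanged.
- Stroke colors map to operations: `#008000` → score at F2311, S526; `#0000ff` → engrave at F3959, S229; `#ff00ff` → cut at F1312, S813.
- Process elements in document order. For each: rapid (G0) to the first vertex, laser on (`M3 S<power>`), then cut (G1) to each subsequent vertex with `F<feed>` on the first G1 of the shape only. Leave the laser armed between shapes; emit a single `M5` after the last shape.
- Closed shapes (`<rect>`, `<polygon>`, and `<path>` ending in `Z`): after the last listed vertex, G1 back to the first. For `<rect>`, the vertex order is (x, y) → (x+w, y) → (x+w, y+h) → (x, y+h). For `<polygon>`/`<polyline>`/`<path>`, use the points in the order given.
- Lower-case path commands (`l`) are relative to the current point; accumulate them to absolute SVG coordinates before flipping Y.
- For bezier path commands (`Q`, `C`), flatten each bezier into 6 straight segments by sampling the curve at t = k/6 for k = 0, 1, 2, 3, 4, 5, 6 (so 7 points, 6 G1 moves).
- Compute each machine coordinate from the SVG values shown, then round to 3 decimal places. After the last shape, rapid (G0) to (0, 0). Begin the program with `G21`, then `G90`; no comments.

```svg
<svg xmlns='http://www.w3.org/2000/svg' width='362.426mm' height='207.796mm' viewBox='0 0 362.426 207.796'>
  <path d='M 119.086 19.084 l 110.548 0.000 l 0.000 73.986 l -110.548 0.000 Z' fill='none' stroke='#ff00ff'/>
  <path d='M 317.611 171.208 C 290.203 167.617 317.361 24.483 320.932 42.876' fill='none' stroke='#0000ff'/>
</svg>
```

G21
G90
G0 X119.086 Y188.712
M3 S813
G1 X229.634 Y188.712 F1312
G1 X229.634 Y114.726
G1 X119.086 Y114.726
G1 X119.086 Y188.712
G0 X317.611 Y36.588
M3 S229
G1 X308.092 Y48.618 F3959
G1 X305.497 Y75.543
G1 X307.654 Y108.998
G1 X312.393 Y140.621
G1 X317.543 Y162.050
G1 X320.932 Y164.920
M5
G0 X0.000 Y0.000

viewBox `0 0 362.426 207.796` with mm width/height → 1 unit = 1 mm. Flip: y_m = 207.796 − y_svg.

**Shape 1** — `<path>` rectangle, stroke `#ff00ff` → cut (S813, F1312). Machine vertices: (119.086,188.712) → (229.634,188.712) → (229.634,114.726) → (119.086,114.726) → (119.086,188.712). Closed: final G1 returns to the first vertex.

**Shape 2** — `<path>` cubic bezier, stroke `#0000ff` → engrave (S229, F3959). Control points (SVG): P0=(317.611,171.208), P1=(290.203,167.617), P2=(317.361,24.483), P3=(320.932,42.876); sampled at t=k/6. Machine vertices: (317.611,36.588) → (308.092,48.618) → (305.497,75.543) → (307.654,108.998) → (312.393,140.621) → (317.543,162.050) → (320.932,164.920). Open path.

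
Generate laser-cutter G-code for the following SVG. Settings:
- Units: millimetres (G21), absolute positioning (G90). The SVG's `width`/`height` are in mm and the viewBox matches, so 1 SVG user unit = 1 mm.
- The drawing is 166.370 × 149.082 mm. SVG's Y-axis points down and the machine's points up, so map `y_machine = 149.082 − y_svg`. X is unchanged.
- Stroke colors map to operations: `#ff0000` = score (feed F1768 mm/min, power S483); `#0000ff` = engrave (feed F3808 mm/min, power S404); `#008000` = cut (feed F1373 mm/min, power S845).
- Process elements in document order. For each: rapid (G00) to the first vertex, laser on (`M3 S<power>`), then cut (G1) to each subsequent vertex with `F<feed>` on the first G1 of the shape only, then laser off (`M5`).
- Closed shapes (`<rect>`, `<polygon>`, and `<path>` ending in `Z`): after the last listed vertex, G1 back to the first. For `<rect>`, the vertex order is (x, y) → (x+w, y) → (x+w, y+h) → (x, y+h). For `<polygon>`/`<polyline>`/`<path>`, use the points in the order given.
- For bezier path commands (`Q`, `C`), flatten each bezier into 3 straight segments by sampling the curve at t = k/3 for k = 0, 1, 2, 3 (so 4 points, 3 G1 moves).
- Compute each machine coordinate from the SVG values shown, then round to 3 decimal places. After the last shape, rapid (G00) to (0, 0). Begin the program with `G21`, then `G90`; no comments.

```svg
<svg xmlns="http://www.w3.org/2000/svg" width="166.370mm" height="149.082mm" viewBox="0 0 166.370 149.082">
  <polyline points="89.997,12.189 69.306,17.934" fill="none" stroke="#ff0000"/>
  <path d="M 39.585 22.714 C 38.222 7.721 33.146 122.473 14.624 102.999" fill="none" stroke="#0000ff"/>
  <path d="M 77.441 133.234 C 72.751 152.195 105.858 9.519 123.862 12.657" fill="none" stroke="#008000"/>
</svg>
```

G21
G90
G00 X89.997 Y136.893
M3 S483
G1 X69.306 Y131.148 F1768
M5
G00 X39.585 Y126.368
M3 S404
G1 X36.624 Y107.889 F3808
G1 X29.024 Y61.574
G1 X14.624 Y46.083
M5
G00 X77.441 Y15.848
M3 S845
G1 X83.391 Y39.379 F1373
G1 X102.783 Y102.345
G1 X123.862 Y136.425
M5
G00 X0.000 Y0.000

viewBox `0 0 166.370 149.082` with mm width/height → 1 unit = 1 mm. Flip: y_m = 149.082 − y_svg.

**Shape 1** — `<polyline>` line segment, stroke `#ff0000` → score (S483, F1768). Machine vertices: (89.997,136.893) → (69.306,131.148). Open path.

**Shape 2** — `<path>` cubic bezier, stroke `#0000ff` → engrave (S404, F3808). Control points (SVG): P0=(39.585,22.714), P1=(38.222,7.721), P2=(33.146,122.473), P3=(14.624,102.999); sampled at t=k/3. Machine vertices: (39.585,126.368) → (36.624,107.889) → (29.024,61.574) → (14.624,46.083). Open path.

**Shape 3** — `<path>` cubic bezier, stroke `#008000` → cut (S845, F1373). Control points (SVG): P0=(77.441,133.234), P1=(72.751,152.195), P2=(105.858,9.519), P3=(123.862,12.657); sampled at t=k/3. Machine vertices: (77.441,15.848) → (83.391,39.379) → (102.783,102.345) → (123.862,136.425). Open path.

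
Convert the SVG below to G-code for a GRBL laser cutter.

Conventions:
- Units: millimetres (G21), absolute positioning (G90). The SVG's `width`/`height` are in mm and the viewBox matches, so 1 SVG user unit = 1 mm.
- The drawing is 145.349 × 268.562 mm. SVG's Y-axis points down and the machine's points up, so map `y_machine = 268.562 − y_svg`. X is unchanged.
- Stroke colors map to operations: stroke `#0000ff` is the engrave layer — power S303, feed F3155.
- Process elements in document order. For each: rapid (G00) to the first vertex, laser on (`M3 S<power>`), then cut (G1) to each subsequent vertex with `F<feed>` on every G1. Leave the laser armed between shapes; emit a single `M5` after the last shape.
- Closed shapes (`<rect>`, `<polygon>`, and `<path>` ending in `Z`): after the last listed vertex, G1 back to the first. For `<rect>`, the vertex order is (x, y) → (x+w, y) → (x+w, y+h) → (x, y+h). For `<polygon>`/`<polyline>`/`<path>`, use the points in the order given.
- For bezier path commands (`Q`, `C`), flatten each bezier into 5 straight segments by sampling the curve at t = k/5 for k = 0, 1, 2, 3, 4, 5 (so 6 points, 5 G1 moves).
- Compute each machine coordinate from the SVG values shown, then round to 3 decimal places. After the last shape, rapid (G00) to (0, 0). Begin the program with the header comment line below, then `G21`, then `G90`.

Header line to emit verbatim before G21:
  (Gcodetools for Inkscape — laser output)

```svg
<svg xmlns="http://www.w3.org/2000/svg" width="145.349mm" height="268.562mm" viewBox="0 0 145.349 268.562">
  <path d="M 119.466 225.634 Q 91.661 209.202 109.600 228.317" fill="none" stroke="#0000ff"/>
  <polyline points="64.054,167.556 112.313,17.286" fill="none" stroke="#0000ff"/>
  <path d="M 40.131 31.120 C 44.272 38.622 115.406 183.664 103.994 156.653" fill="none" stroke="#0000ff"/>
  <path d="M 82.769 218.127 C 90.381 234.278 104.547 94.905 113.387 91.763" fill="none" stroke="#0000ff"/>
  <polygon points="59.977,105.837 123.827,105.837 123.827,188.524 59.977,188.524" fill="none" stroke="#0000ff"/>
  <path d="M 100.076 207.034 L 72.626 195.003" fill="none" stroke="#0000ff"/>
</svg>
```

Since the viewBox matches the mm dimensions, user units are millimetres directly. The only transform is the Y-flip y_m = 268.562 − y_svg.

Shape 1 is a quadratic bezier drawn with `<path>`. Its stroke #0000ff means engrave at S303, F3155. After flipping Y the toolpath is (119.466,42.928) → (110.174,48.079) → (104.541,50.386) → (102.568,49.849) → (104.254,46.469) → (109.600,40.245).

Shape 2 is a line segment drawn with `<polyline>`. Its stroke #0000ff means engrave at S303, F3155. After flipping Y the toolpath is (64.054,101.006) → (112.313,251.276).

Shape 3 is a cubic bezier drawn with `<path>`. Its stroke #0000ff means engrave at S303, F3155. After flipping Y the toolpath is (40.131,237.442) → (49.458,218.913) → (67.686,182.234) → (87.637,142.267) → (102.132,113.872) → (103.994,111.909).

Shape 4 is a cubic bezier drawn with `<path>`. Its stroke #0000ff means engrave at S303, F3155. After flipping Y the toolpath is (82.769,50.435) → (88.028,57.073) → (94.289,87.033) → (100.983,126.310) → (107.539,160.900) → (113.387,176.799).

Shape 5 is a rectangle drawn with `<polygon>`. Its stroke #0000ff means engrave at S303, F3155. After flipping Y the toolpath is (59.977,162.725) → (123.827,162.725) → (123.827,80.038) → (59.977,80.038) → (59.977,162.725), returning to the start.

Shape 6 is a line segment drawn with `<path>`. Its stroke #0000ff means engrave at S303, F3155. After flipping Y the toolpath is (100.076,61.528) → (72.626,73.559).

(Gcodetools for Inkscape — laser output)
G21
G90
G00 X119.466 Y42.928
M3 S303
G1 X110.174 Y48.079 F3155
G1 X104.541 Y50.386 F3155
G1 X102.568 Y49.849 F3155
G1 X104.254 Y46.469 F3155
G1 X109.600 Y40.245 F3155
G00 X64.054 Y101.006
M3 S303
G1 X112.313 Y251.276 F3155
G00 X40.131 Y237.442
M3 S303
G1 X49.458 Y218.913 F3155
G1 X67.686 Y182.234 F3155
G1 X87.637 Y142.267 F3155
G1 X102.132 Y113.872 F3155
G1 X103.994 Y111.909 F3155
G00 X82.769 Y50.435
M3 S303
G1 X88.028 Y57.073 F3155
G1 X94.289 Y87.033 F3155
G1 X100.983 Y126.310 F3155
G1 X107.539 Y160.900 F3155
G1 X113.387 Y176.799 F3155
G00 X59.977 Y162.725
M3 S303
G1 X123.827 Y162.725 F3155
G1 X123.827 Y80.038 F3155
G1 X59.977 Y80.038 F3155
G1 X59.977 Y162.725 F3155
G00 X100.076 Y61.528
M3 S303
G1 X72.626 Y73.559 F3155
M5
G00 X0.000 Y0.000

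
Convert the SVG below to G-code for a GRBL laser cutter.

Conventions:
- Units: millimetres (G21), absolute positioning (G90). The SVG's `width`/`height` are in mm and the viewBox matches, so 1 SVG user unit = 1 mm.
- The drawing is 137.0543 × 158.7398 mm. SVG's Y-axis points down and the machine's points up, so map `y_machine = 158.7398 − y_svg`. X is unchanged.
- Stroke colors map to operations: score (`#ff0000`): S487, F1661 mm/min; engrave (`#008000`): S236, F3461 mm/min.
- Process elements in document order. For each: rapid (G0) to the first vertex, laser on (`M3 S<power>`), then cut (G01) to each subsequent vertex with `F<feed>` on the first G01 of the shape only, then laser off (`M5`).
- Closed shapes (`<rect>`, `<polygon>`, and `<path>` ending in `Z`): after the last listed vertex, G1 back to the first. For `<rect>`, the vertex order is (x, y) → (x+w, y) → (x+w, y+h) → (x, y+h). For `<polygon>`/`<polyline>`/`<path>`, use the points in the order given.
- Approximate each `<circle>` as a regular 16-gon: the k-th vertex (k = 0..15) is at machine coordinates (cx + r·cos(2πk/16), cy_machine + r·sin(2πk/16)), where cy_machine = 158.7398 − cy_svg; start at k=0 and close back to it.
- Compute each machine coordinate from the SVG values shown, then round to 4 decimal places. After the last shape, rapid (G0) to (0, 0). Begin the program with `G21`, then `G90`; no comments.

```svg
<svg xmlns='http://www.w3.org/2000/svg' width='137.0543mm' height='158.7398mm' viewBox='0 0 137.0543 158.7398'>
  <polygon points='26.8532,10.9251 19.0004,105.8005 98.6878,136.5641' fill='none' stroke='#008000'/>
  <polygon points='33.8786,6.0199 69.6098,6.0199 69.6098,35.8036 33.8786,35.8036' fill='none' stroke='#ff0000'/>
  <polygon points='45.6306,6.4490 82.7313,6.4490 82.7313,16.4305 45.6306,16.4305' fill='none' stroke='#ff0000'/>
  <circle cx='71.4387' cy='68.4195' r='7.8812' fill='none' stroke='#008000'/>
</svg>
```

1 u = 1 mm; y_m = 158.7398 − y.

[1] `<polygon>` closed polygon, #008000→engrave S236 F3461: (26.8532,147.8147) → (19.0004,52.9393) → (98.6878,22.1757) → (26.8532,147.8147) (closed)

[2] `<polygon>` rectangle, #ff0000→score S487 F1661: (33.8786,152.7199) → (69.6098,152.7199) → (69.6098,122.9362) → (33.8786,122.9362) → (33.8786,152.7199) (closed)

[3] `<polygon>` rectangle, #ff0000→score S487 F1661: (45.6306,152.2908) → (82.7313,152.2908) → (82.7313,142.3093) → (45.6306,142.3093) → (45.6306,152.2908) (closed)

[4] `<circle>` circle, #008000→engrave S236 F3461: (79.3199,90.3203) → (78.7200,93.3363) → (77.0115,95.8931) → (74.4547,97.6016) → (71.4387,98.2015) → (68.4227,97.6016) → (65.8659,95.8931) → (64.1574,93.3363) → (63.5575,90.3203) → (64.1574,87.3043) → (65.8659,84.7475) → (68.4227,83.0390) → (71.4387,82.4391) → (74.4547,83.0390) → (77.0115,84.7475) → (78.7200,87.3043) → (79.3199,90.3203) (closed)

G21
G90
G0 X26.8532 Y147.8147
M3 S236
G01 X19.0004 Y52.9393 F3461
G01 X98.6878 Y22.1757
G01 X26.8532 Y147.8147
M5
G0 X33.8786 Y152.7199
M3 S487
G01 X69.6098 Y152.7199 F1661
G01 X69.6098 Y122.9362
G01 X33.8786 Y122.9362
G01 X33.8786 Y152.7199
M5
G0 X45.6306 Y152.2908
M3 S487
G01 X82.7313 Y152.2908 F1661
G01 X82.7313 Y142.3093
G01 X45.6306 Y142.3093
G01 X45.6306 Y152.2908
M5
G0 X79.3199 Y90.3203
M3 S236
G01 X78.7200 Y93.3363 F3461
G01 X77.0115 Y95.8931
G01 X74.4547 Y97.6016
G01 X71.4387 Y98.2015
G01 X68.4227 Y97.6016
G01 X65.8659 Y95.8931
G01 X64.1574 Y93.3363
G01 X63.5575 Y90.3203
G01 X64.1574 Y87.3043
G01 X65.8659 Y84.7475
G01 X68.4227 Y83.0390
G01 X71.4387 Y82.4391
G01 X74.4547 Y83.0390
G01 X77.0115 Y84.7475
G01 X78.7200 Y87.3043
G01 X79.3199 Y90.3203
M5
G0 X0.0000 Y0.0000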